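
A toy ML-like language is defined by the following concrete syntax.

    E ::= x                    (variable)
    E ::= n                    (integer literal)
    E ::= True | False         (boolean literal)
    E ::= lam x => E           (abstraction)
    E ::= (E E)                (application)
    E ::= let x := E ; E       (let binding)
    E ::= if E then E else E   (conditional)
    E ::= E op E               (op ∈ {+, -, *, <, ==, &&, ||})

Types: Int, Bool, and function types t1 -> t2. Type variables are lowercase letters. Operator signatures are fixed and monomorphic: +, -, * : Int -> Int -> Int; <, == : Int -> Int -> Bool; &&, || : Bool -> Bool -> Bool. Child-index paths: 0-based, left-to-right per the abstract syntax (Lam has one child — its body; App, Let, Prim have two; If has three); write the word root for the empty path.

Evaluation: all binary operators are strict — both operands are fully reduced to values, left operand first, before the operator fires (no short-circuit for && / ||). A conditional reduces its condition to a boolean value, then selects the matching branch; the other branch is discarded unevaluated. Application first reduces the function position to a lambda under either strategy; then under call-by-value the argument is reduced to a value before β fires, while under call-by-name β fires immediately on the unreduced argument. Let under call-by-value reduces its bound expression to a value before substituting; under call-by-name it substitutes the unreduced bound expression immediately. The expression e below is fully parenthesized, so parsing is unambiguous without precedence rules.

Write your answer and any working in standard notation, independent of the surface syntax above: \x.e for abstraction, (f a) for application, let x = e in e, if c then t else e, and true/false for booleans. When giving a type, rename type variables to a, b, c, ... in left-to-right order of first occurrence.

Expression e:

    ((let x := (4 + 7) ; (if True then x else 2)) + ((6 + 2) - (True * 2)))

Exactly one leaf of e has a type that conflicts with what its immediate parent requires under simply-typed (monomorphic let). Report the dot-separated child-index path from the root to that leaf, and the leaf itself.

Answer: 1.1.0 : true

Derivation:
  unify Int ~ Int
  unify Int ~ Int
let x : Int
  unify Bool ~ Bool
x : Int
  unify Int ~ Int
  unify Int ~ Int
  unify Int ~ Int
  unify Int ~ Int
  unify Int ~ Int
  unify Bool ~ Int
  FAIL: mismatch Bool ~ Int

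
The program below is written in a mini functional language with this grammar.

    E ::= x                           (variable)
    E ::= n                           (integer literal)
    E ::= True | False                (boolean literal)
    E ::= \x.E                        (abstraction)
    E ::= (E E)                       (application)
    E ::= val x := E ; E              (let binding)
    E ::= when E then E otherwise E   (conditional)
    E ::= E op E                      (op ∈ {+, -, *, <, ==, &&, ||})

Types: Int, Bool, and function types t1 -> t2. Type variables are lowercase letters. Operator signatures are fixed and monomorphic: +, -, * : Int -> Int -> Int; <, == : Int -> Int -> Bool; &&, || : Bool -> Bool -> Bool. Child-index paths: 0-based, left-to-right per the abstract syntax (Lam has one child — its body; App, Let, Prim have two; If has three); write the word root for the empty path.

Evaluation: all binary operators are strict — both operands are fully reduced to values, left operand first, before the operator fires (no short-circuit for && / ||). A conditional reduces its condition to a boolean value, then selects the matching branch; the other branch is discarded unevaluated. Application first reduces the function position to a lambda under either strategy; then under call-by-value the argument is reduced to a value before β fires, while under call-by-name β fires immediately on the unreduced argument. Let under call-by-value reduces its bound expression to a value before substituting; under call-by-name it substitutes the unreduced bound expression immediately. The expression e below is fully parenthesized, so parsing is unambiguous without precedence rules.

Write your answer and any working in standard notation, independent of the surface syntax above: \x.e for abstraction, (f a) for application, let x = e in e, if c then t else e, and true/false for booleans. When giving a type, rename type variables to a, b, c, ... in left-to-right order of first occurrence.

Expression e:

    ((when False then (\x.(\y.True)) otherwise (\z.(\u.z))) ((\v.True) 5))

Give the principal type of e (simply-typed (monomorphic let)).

Working:
  unify Bool ~ Bool
\y._ : b -> Bool
\x._ : a -> b -> Bool
z : c
\u._ : d -> c
\z._ : c -> d -> c
  unify a -> b -> Bool ~ c -> d -> c
  unify a ~ c
  unify b -> Bool ~ d -> c
  unify b ~ d
  unify Bool ~ c
\v._ : e -> Bool
  unify e -> Bool ~ Int -> f
  unify e ~ Int
  unify Bool ~ f
_ _ : Bool
  unify Bool -> d -> Bool ~ Bool -> g
  unify Bool ~ Bool
  unify d -> Bool ~ g
_ _ : d -> Bool

Answer: a -> Bool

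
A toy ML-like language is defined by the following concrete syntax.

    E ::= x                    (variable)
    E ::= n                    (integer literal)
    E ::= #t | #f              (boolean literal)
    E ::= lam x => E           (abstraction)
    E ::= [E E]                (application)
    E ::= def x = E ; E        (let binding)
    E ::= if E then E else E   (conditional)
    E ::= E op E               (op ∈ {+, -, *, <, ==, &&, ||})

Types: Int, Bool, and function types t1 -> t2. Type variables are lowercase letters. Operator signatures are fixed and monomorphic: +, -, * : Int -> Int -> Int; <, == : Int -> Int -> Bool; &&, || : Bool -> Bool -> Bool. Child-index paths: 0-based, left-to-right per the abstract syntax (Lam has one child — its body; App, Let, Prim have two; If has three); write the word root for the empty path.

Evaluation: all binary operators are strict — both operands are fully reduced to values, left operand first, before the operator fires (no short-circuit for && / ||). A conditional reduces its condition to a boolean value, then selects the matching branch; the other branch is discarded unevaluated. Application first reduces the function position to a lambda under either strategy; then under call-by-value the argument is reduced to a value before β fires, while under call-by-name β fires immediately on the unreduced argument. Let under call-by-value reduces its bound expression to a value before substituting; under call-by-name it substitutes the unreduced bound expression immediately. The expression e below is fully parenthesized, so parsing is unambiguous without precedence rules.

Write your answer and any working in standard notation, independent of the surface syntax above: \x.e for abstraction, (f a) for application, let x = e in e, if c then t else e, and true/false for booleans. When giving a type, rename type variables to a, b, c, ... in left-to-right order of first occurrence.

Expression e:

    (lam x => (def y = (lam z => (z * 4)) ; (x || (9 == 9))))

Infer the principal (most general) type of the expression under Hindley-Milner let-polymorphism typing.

Answer: Bool -> Bool

Working:
z : b
  unify b ~ Int
  unify Int ~ Int
\z._ : Int -> Int
let y : Int -> Int
x : a
  unify a ~ Bool
  unify Int ~ Int
  unify Int ~ Int
  unify Bool ~ Bool
\x._ : Bool -> Bool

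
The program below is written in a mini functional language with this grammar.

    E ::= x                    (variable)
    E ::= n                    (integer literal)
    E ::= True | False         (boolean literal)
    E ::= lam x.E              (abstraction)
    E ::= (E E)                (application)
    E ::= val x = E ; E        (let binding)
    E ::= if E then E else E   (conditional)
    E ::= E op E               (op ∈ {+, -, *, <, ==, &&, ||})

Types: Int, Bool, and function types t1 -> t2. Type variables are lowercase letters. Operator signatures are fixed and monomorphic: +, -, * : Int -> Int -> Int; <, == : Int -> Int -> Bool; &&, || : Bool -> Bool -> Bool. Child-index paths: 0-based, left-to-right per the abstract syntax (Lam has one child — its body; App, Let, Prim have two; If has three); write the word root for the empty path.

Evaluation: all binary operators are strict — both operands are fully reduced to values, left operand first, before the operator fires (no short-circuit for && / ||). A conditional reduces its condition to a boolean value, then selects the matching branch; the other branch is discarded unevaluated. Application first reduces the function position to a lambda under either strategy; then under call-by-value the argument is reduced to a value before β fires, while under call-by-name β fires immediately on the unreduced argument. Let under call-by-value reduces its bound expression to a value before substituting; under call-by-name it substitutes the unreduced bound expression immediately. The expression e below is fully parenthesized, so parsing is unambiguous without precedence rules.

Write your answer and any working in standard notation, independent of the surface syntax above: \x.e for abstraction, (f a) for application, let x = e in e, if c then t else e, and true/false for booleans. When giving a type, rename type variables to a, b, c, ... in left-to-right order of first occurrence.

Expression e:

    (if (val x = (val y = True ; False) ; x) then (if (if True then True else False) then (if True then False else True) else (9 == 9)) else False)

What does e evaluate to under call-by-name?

Answer: false

Derivation:
step 0: (if (let x = (let y = true in false) in x) then (if (if true then true else false) then (if true then false else true) else (9 == 9)) else false)
step 1: [let@0] (if (let y = true in false) then (if (if true then true else false) then (if true then false else true) else (9 == 9)) else false)
step 2: [let@0] (if false then (if (if true then true else false) then (if true then false else true) else (9 == 9)) else false)
step 3: [if@root] false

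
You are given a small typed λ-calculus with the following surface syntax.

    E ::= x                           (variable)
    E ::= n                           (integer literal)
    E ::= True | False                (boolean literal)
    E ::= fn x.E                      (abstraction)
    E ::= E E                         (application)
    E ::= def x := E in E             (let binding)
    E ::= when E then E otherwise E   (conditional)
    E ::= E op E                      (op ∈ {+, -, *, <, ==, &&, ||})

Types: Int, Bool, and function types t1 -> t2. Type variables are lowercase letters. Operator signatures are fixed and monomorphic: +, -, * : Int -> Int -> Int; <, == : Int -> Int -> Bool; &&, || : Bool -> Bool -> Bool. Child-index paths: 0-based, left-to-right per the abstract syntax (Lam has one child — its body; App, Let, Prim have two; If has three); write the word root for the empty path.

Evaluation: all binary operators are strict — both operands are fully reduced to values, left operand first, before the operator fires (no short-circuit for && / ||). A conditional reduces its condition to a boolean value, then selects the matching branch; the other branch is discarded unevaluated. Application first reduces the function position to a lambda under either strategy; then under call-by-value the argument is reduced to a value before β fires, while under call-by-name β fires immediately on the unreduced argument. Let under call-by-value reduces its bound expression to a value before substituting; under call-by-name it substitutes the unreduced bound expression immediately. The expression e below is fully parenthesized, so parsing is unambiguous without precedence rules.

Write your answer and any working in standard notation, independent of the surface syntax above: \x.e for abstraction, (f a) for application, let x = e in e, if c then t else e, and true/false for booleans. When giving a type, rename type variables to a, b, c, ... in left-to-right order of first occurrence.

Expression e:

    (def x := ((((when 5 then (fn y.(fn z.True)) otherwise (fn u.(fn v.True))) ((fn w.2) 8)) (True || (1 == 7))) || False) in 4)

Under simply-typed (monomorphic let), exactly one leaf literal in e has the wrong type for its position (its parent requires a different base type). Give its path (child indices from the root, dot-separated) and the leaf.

Answer: 0.0.0.0.0 : 5

Derivation:
  unify Int ~ Bool
  FAIL: mismatch Int ~ Bool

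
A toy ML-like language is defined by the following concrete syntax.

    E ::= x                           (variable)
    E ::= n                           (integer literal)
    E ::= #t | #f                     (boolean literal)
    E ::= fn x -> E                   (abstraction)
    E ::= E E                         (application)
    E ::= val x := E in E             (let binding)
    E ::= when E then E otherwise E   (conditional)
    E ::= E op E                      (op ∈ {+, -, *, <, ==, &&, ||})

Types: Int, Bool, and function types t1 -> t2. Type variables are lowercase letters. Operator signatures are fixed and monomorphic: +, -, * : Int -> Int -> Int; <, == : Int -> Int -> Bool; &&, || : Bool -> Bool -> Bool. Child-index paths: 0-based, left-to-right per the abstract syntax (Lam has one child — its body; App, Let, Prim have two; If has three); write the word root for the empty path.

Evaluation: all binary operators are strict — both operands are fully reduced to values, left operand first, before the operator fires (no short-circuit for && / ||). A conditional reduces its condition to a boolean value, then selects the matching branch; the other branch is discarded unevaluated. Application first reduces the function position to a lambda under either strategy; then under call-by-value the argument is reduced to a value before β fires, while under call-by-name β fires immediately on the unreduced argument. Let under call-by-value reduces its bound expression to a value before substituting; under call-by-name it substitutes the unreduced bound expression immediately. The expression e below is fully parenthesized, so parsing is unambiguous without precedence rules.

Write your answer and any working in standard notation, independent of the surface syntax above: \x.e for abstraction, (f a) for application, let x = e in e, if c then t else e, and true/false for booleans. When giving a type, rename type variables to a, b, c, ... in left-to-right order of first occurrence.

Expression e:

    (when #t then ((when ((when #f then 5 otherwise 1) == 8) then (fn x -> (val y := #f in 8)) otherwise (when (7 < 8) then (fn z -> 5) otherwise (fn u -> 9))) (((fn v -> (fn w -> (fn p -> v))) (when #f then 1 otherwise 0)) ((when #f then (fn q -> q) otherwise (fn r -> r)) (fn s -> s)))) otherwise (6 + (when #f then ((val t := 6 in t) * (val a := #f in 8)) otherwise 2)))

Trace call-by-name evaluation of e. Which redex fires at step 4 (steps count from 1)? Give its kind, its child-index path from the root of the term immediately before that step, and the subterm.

Derivation:
step 0: (if true then ((if ((if false then 5 else 1) == 8) then (\x.(let y = false in 8)) else (if (7 < 8) then (\z.5) else (\u.9))) (((\v.(\w.(\p.v))) (if false then 1 else 0)) ((if false then (\q.q) else (\r.r)) (\s.s)))) else (6 + (if false then ((let t = 6 in t) * (let a = false in 8)) else 2)))
step 1: [if@root] ((if ((if false then 5 else 1) == 8) then (\x.(let y = false in 8)) else (if (7 < 8) then (\z.5) else (\u.9))) (((\v.(\w.(\p.v))) (if false then 1 else 0)) ((if false then (\q.q) else (\r.r)) (\s.s))))
step 2: [if@0.0.0] ((if (1 == 8) then (\x.(let y = false in 8)) else (if (7 < 8) then (\z.5) else (\u.9))) (((\v.(\w.(\p.v))) (if false then 1 else 0)) ((if false then (\q.q) else (\r.r)) (\s.s))))
step 3: [delta@0.0] ((if false then (\x.(let y = false in 8)) else (if (7 < 8) then (\z.5) else (\u.9))) (((\v.(\w.(\p.v))) (if false then 1 else 0)) ((if false then (\q.q) else (\r.r)) (\s.s))))
step 4: [if@0] ((if (7 < 8) then (\z.5) else (\u.9)) (((\v.(\w.(\p.v))) (if false then 1 else 0)) ((if false then (\q.q) else (\r.r)) (\s.s))))

Answer: if at 0 : (if false then (\x.(let y = false in 8)) else (if (7 < 8) then (\z.5) else (\u.9)))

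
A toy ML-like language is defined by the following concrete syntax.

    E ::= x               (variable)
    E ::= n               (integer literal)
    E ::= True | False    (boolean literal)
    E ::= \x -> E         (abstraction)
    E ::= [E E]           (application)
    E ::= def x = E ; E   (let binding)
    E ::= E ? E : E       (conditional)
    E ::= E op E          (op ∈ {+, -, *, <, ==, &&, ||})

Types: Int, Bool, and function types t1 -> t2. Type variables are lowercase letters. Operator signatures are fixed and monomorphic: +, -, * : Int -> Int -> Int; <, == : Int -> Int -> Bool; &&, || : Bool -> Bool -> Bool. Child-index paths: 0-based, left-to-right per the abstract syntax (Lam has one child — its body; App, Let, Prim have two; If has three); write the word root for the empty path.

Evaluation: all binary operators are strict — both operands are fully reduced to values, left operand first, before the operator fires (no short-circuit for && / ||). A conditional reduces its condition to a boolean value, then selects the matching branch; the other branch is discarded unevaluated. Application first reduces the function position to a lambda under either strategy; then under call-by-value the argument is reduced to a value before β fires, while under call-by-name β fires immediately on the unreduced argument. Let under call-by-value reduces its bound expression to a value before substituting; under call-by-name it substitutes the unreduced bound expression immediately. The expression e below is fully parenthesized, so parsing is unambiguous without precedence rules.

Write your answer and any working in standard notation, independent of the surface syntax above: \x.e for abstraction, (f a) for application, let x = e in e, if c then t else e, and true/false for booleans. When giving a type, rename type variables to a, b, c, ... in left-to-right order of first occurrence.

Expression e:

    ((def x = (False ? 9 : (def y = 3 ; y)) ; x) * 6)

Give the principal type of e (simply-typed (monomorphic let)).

Answer: Int

Working:
  unify Bool ~ Bool
let y : Int
y : Int
  unify Int ~ Int
let x : Int
x : Int
  unify Int ~ Int
  unify Int ~ Int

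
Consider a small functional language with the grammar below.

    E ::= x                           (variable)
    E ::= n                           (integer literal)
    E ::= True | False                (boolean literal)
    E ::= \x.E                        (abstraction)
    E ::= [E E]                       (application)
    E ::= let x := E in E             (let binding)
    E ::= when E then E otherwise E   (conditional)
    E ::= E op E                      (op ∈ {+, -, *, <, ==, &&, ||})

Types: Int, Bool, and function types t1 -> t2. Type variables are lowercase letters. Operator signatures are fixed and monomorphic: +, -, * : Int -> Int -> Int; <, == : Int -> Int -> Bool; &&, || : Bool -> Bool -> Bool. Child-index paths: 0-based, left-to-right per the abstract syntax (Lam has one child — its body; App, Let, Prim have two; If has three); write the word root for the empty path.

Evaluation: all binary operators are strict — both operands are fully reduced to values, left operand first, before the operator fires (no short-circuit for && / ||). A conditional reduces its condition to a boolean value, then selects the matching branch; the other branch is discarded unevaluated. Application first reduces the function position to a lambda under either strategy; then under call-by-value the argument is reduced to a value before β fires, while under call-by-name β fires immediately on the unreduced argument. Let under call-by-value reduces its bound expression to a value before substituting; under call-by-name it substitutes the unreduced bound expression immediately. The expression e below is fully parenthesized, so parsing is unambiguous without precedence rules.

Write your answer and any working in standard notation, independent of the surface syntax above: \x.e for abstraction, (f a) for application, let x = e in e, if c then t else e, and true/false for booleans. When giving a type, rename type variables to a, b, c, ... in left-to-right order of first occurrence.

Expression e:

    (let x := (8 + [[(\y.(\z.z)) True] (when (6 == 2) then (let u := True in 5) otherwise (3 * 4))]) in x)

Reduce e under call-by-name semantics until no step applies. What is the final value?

Answer: 20

Derivation:
step 0: (let x = (8 + (((\y.(\z.z)) true) (if (6 == 2) then (let u = true in 5) else (3 * 4)))) in x)
step 1: [let@root] (8 + (((\y.(\z.z)) true) (if (6 == 2) then (let u = true in 5) else (3 * 4))))
step 2: [beta@1.0] (8 + ((\z.z) (if (6 == 2) then (let u = true in 5) else (3 * 4))))
step 3: [beta@1] (8 + (if (6 == 2) then (let u = true in 5) else (3 * 4)))
step 4: [delta@1.0] (8 + (if false then (let u = true in 5) else (3 * 4)))
step 5: [if@1] (8 + (3 * 4))
step 6: [delta@1] (8 + 12)
step 7: [delta@root] 20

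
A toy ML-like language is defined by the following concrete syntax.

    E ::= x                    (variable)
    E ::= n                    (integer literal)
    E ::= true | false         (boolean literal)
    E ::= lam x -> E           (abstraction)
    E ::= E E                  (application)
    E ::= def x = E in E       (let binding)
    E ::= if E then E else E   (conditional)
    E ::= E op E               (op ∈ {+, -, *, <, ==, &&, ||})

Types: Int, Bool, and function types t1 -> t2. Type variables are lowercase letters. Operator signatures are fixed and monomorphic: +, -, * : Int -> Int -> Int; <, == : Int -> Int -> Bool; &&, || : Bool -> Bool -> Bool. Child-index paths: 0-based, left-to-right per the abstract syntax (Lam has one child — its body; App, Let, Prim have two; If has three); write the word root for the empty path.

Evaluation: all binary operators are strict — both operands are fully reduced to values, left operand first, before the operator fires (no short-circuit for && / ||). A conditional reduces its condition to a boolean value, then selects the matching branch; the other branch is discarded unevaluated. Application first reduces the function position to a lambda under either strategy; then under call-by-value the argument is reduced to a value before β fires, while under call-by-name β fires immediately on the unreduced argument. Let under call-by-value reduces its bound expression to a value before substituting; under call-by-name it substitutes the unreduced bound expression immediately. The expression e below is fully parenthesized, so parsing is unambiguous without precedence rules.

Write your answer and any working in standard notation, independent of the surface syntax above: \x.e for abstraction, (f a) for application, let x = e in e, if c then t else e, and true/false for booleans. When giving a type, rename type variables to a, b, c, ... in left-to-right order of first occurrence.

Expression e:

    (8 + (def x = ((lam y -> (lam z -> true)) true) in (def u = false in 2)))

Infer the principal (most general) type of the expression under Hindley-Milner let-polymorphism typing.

Working:
  unify Int ~ Int
\z._ : b -> Bool
\y._ : a -> b -> Bool
  unify a -> b -> Bool ~ Bool -> c
  unify a ~ Bool
  unify b -> Bool ~ c
_ _ : b -> Bool
let x : forall. b -> Bool
let u : Bool
  unify Int ~ Int

Answer: Int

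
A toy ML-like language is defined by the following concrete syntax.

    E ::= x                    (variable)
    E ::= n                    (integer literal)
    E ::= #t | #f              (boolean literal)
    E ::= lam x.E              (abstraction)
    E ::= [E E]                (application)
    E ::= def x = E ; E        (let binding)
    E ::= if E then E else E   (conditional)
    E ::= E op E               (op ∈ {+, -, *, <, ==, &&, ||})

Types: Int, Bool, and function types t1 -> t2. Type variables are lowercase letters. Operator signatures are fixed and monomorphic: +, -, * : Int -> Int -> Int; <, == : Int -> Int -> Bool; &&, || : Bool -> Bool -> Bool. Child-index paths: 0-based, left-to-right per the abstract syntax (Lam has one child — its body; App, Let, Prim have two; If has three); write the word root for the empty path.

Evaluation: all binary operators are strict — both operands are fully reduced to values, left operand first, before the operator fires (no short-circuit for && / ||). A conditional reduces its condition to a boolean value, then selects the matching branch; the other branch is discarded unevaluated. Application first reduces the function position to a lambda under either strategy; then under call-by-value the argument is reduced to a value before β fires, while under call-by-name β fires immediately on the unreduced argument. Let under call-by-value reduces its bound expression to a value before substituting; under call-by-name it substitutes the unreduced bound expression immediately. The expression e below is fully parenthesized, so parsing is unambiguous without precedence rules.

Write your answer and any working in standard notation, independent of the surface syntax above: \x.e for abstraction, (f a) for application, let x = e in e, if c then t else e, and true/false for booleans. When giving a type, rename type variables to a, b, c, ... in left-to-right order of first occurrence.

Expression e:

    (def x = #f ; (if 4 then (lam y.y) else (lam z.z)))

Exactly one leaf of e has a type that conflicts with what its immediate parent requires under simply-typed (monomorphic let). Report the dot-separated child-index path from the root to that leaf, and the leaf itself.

Answer: 1.0 : 4

Working:
let x : Bool
  unify Int ~ Bool
  FAIL: mismatch Int ~ Bool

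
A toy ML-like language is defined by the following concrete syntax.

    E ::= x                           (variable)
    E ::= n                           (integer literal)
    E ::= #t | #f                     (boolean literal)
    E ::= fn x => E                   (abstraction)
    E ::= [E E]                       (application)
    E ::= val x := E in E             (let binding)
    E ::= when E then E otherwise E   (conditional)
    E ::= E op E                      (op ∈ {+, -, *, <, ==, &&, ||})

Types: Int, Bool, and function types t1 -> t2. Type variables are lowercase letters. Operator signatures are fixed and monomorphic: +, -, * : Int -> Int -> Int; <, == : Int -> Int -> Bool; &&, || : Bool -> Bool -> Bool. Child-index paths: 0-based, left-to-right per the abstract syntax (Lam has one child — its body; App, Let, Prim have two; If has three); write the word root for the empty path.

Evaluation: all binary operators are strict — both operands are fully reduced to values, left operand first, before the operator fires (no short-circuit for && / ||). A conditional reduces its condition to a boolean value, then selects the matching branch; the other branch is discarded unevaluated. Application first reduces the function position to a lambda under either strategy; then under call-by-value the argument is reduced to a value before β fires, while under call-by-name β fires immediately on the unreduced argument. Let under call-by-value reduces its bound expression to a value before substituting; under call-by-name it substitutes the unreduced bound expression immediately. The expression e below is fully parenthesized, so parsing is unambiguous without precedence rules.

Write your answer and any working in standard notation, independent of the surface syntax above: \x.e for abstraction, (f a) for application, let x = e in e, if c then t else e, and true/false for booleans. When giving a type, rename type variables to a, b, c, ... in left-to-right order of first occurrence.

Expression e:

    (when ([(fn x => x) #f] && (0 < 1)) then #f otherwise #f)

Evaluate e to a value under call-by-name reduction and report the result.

Derivation:
step 0: (if (((\x.x) false) && (0 < 1)) then false else false)
step 1: [beta@0.0] (if (false && (0 < 1)) then false else false)
step 2: [delta@0.1] (if (false && true) then false else false)
step 3: [delta@0] (if false then false else false)
step 4: [if@root] false

Answer: false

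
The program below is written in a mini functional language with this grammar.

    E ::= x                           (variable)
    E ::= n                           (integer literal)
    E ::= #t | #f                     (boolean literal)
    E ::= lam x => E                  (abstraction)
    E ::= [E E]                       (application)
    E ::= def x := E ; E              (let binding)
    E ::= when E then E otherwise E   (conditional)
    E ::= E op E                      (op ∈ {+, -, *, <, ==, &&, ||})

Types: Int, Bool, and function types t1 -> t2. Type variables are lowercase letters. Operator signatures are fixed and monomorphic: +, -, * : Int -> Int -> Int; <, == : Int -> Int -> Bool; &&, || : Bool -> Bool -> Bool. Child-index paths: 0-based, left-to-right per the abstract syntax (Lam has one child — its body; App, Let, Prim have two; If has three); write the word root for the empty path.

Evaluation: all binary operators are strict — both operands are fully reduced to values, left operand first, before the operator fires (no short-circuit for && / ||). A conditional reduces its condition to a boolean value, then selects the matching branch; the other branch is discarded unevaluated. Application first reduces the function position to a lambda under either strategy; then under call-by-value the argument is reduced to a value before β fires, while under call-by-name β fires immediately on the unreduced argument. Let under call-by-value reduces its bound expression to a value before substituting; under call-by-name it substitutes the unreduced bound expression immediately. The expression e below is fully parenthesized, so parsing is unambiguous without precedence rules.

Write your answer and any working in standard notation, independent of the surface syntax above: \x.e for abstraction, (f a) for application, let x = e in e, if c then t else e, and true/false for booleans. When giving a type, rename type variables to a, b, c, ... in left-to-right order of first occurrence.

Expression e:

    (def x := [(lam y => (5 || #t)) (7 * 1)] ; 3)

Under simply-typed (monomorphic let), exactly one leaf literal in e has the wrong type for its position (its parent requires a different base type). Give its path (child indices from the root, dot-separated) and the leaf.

Trace:
  unify Int ~ Bool
  FAIL: mismatch Int ~ Bool

Answer: 0.0.0.0 : 5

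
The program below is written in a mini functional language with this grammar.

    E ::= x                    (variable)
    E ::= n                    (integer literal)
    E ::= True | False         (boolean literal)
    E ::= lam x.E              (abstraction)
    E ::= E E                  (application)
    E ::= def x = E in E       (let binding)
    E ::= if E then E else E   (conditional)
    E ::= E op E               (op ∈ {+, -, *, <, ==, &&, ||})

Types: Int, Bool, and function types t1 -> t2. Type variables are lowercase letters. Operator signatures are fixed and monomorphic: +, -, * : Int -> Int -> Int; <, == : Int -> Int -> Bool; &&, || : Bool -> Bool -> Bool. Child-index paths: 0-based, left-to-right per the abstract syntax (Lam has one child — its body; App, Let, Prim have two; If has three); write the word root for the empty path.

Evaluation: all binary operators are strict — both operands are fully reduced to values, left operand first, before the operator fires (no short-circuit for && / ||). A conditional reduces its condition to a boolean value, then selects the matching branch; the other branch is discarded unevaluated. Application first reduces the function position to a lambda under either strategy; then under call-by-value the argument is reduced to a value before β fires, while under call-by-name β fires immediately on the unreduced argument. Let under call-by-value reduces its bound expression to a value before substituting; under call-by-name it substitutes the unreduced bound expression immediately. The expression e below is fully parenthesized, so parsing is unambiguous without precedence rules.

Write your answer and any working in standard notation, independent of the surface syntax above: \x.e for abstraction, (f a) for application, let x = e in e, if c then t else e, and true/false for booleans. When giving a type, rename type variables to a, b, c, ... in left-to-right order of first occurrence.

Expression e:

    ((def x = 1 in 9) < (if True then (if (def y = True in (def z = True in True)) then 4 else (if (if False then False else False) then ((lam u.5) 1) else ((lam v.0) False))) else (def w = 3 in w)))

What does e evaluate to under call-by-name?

Answer: false

Trace:
step 0: ((let x = 1 in 9) < (if true then (if (let y = true in (let z = true in true)) then 4 else (if (if false then false else false) then ((\u.5) 1) else ((\v.0) false))) else (let w = 3 in w)))
step 1: [let@0] (9 < (if true then (if (let y = true in (let z = true in true)) then 4 else (if (if false then false else false) then ((\u.5) 1) else ((\v.0) false))) else (let w = 3 in w)))
step 2: [if@1] (9 < (if (let y = true in (let z = true in true)) then 4 else (if (if false then false else false) then ((\u.5) 1) else ((\v.0) false))))
step 3: [let@1.0] (9 < (if (let z = true in true) then 4 else (if (if false then false else false) then ((\u.5) 1) else ((\v.0) false))))
step 4: [let@1.0] (9 < (if true then 4 else (if (if false then false else false) then ((\u.5) 1) else ((\v.0) false))))
step 5: [if@1] (9 < 4)
step 6: [delta@root] false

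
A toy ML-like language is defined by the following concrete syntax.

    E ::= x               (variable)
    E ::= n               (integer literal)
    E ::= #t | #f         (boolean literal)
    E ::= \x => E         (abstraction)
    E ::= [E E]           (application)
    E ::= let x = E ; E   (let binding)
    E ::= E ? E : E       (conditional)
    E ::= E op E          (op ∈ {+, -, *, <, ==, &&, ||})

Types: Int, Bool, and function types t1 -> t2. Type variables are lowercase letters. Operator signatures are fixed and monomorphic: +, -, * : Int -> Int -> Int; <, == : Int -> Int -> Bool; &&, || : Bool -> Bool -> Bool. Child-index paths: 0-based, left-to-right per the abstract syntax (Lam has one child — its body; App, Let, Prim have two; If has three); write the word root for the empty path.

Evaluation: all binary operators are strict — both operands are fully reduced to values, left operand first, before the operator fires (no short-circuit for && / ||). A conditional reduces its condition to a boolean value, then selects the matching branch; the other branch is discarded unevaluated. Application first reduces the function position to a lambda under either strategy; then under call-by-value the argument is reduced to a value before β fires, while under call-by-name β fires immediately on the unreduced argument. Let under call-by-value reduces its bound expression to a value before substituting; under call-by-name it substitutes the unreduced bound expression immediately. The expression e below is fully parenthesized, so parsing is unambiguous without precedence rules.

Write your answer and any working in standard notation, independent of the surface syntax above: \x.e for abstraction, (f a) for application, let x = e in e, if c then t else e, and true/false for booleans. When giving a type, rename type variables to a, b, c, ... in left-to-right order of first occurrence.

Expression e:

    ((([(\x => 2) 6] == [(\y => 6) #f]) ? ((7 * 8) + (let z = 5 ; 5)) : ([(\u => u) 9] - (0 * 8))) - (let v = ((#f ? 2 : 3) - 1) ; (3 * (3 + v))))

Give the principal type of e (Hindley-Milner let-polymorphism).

Answer: Int

Trace:
\x._ : a -> Int
  unify a -> Int ~ Int -> b
  unify a ~ Int
  unify Int ~ b
_ _ : Int
  unify Int ~ Int
\y._ : c -> Int
  unify c -> Int ~ Bool -> d
  unify c ~ Bool
  unify Int ~ d
_ _ : Int
  unify Int ~ Int
  unify Bool ~ Bool
  unify Int ~ Int
  unify Int ~ Int
  unify Int ~ Int
let z : Int
  unify Int ~ Int
u : e
\u._ : e -> e
  unify e -> e ~ Int -> f
  unify e ~ Int
  unify Int ~ f
_ _ : Int
  unify Int ~ Int
  unify Int ~ Int
  unify Int ~ Int
  unify Int ~ Int
  unify Int ~ Int
  unify Int ~ Int
  unify Bool ~ Bool
  unify Int ~ Int
  unify Int ~ Int
  unify Int ~ Int
let v : Int
  unify Int ~ Int
  unify Int ~ Int
v : Int
  unify Int ~ Int
  unify Int ~ Int
  unify Int ~ Int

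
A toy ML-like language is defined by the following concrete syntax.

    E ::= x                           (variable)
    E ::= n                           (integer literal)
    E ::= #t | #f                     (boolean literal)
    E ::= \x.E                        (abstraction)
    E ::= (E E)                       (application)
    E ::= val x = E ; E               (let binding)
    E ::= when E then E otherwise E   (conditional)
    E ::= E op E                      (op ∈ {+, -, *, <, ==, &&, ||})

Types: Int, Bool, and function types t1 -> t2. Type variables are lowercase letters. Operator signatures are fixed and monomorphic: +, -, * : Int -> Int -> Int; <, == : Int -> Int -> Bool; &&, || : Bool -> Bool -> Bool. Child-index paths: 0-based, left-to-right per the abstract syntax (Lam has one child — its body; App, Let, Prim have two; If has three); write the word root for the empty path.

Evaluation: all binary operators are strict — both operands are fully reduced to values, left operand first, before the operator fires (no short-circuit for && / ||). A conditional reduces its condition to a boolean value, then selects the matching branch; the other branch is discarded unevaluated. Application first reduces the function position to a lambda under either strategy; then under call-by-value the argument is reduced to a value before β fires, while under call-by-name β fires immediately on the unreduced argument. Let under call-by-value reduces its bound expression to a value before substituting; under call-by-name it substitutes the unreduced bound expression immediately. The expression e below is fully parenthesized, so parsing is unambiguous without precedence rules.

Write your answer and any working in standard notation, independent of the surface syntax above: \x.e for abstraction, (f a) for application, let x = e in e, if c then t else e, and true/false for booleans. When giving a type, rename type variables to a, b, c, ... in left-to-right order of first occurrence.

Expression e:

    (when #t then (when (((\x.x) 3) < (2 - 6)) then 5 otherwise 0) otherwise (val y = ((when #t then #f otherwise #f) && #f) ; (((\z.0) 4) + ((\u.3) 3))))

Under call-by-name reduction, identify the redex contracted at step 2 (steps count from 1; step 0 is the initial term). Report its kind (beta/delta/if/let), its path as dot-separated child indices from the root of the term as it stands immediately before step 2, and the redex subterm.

Working:
step 0: (if true then (if (((\x.x) 3) < (2 - 6)) then 5 else 0) else (let y = ((if true then false else false) && false) in (((\z.0) 4) + ((\u.3) 3))))
step 1: [if@root] (if (((\x.x) 3) < (2 - 6)) then 5 else 0)
step 2: [beta@0.0] (if (3 < (2 - 6)) then 5 else 0)

Answer: beta at 0.0 : ((\x.x) 3)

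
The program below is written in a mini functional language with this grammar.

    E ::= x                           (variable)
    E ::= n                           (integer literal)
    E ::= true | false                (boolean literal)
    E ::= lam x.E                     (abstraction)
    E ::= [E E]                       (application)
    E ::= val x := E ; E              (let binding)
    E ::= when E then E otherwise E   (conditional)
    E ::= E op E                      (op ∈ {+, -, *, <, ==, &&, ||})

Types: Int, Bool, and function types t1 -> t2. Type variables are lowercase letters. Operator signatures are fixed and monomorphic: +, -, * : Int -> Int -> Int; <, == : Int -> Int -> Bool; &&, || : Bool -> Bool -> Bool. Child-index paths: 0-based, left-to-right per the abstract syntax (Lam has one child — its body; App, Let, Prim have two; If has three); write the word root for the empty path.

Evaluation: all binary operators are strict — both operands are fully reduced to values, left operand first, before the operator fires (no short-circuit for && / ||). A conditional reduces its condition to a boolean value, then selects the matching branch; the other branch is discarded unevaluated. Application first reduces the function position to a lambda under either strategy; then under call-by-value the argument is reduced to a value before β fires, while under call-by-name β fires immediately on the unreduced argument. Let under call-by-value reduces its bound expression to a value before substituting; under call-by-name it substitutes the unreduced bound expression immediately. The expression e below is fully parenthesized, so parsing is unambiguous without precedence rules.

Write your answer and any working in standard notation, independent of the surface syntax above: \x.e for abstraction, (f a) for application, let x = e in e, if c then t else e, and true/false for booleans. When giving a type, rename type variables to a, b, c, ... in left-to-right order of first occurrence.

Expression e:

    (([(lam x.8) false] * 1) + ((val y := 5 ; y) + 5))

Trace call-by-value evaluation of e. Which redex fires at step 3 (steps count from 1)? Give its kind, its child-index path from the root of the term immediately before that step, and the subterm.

Answer: let at 1.0 : (let y = 5 in y)

Working:
step 0: ((((\x.8) false) * 1) + ((let y = 5 in y) + 5))
step 1: [beta@0.0] ((8 * 1) + ((let y = 5 in y) + 5))
step 2: [delta@0] (8 + ((let y = 5 in y) + 5))
step 3: [let@1.0] (8 + (5 + 5))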